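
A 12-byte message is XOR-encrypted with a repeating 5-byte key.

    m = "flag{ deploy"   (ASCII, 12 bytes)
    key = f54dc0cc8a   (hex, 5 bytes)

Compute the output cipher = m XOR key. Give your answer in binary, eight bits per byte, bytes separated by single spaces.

The 5-byte key repeats, so the effective keystream is f5 4d c0 cc 8a f5 4d c0 cc 8a f5 4d.
byte 0: 66 XOR f5 = 93
byte 1: 6c XOR 4d = 21
byte 2: 61 XOR c0 = a1
byte 3: 67 XOR cc = ab
byte 4: 7b XOR 8a = f1
byte 5: 20 XOR f5 = d5
byte 6: 64 XOR 4d = 29
byte 7: 65 XOR c0 = a5
byte 8: 70 XOR cc = bc
byte 9: 6c XOR 8a = e6
byte 10: 6f XOR f5 = 9a
byte 11: 79 XOR 4d = 34

10010011 00100001 10100001 10101011 11110001 11010101 00101001 10100101 10111100 11100110 10011010 00110100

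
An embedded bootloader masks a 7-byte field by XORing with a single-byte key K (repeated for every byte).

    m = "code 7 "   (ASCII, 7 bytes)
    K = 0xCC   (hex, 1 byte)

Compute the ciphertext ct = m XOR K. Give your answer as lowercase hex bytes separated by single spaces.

The 1-byte key repeats, so the effective keystream is cc cc cc cc cc cc cc.
byte 0: 63 ⊕ cc = af
byte 1: 6f ⊕ cc = a3
byte 2: 64 ⊕ cc = a8
byte 3: 65 ⊕ cc = a9
byte 4: 20 ⊕ cc = ec
byte 5: 37 ⊕ cc = fb
byte 6: 20 ⊕ cc = ec

af a3 a8 a9 ec fb ec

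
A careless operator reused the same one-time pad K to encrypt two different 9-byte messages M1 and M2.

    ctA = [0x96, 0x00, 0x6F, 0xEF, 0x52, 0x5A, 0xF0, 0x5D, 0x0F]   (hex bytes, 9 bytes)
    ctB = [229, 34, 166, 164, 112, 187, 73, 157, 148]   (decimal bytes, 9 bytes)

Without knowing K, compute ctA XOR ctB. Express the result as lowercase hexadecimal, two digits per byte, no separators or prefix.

7322c94b22e1b9c09b

ctA ⊕ ctB = (M1 ⊕ K) ⊕ (M2 ⊕ K) = M1 ⊕ M2 — the shared key cancels under XOR.
byte 0: 96 XOR e5 = 73
byte 1: 00 XOR 22 = 22
byte 2: 6f XOR a6 = c9
byte 3: ef XOR a4 = 4b
byte 4: 52 XOR 70 = 22
byte 5: 5a XOR bb = e1
byte 6: f0 XOR 49 = b9
byte 7: 5d XOR 9d = c0
byte 8: 0f XOR 94 = 9b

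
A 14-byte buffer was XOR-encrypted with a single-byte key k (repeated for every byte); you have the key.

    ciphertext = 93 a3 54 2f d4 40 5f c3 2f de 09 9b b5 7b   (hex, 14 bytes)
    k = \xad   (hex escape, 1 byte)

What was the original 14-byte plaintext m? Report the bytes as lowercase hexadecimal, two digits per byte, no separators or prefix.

3e0ef98279edf26e8273a43618d6

The 1-byte key repeats, so the effective keystream is ad ad ad ad ad ad ad ad ad ad ad ad ad ad.
byte 0: 93 ⊕ ad = 3e
byte 1: a3 ⊕ ad = 0e
byte 2: 54 ⊕ ad = f9
byte 3: 2f ⊕ ad = 82
byte 4: d4 ⊕ ad = 79
byte 5: 40 ⊕ ad = ed
byte 6: 5f ⊕ ad = f2
byte 7: c3 ⊕ ad = 6e
byte 8: 2f ⊕ ad = 82
byte 9: de ⊕ ad = 73
byte 10: 09 ⊕ ad = a4
byte 11: 9b ⊕ ad = 36
byte 12: b5 ⊕ ad = 18
byte 13: 7b ⊕ ad = d6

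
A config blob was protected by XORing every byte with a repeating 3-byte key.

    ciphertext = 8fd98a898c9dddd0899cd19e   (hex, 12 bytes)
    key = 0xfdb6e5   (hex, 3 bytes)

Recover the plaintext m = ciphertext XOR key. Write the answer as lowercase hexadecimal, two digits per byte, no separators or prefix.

726f6f743a7820666c61677b

The 3-byte key repeats, so the effective keystream is fd b6 e5 fd b6 e5 fd b6 e5 fd b6 e5.
byte 0: 8f XOR fd = 72
byte 1: d9 XOR b6 = 6f
byte 2: 8a XOR e5 = 6f
byte 3: 89 XOR fd = 74
byte 4: 8c XOR b6 = 3a
byte 5: 9d XOR e5 = 78
byte 6: dd XOR fd = 20
byte 7: d0 XOR b6 = 66
byte 8: 89 XOR e5 = 6c
byte 9: 9c XOR fd = 61
byte 10: d1 XOR b6 = 67
byte 11: 9e XOR e5 = 7b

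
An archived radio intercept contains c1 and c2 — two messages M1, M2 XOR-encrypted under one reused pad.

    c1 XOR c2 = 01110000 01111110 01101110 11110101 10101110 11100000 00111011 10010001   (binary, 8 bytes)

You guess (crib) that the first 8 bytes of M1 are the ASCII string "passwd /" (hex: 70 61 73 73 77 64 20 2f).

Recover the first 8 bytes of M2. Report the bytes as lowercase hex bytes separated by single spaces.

00 1f 1d 86 d9 84 1b be

Since c1 ⊕ c2 = M1 ⊕ M2, XORing with the guessed M1 bytes yields the corresponding M2 bytes: M2 = (c1 ⊕ c2) ⊕ M1.
byte 0: 70 xor 70 = 00
byte 1: 7e xor 61 = 1f
byte 2: 6e xor 73 = 1d
byte 3: f5 xor 73 = 86
byte 4: ae xor 77 = d9
byte 5: e0 xor 64 = 84
byte 6: 3b xor 20 = 1b
byte 7: 91 xor 2f = be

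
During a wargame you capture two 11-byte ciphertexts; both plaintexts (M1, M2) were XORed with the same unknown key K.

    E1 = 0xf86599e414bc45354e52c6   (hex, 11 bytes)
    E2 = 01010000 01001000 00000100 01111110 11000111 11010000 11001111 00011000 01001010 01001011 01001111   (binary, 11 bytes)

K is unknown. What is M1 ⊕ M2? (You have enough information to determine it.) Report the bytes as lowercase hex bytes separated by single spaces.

E1 ⊕ E2 = (M1 ⊕ K) ⊕ (M2 ⊕ K) = M1 ⊕ M2 — the shared key cancels under XOR.
f8 ^ 50 = a8
65 ^ 48 = 2d
99 ^ 04 = 9d
e4 ^ 7e = 9a
14 ^ c7 = d3
bc ^ d0 = 6c
45 ^ cf = 8a
35 ^ 18 = 2d
4e ^ 4a = 04
52 ^ 4b = 19
c6 ^ 4f = 89

a8 2d 9d 9a d3 6c 8a 2d 04 19 89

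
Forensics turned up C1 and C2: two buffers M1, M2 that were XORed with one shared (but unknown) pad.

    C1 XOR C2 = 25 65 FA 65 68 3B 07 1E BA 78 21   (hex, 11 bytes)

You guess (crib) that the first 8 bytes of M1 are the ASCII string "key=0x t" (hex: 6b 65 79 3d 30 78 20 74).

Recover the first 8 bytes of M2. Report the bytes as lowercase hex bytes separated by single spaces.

4e 00 83 58 58 43 27 6a

Since C1 ⊕ C2 = M1 ⊕ M2, XORing with the guessed M1 bytes yields the corresponding M2 bytes: M2 = (C1 ⊕ C2) ⊕ M1.
 37 xor 107 =  78
101 xor 101 =   0
250 xor 121 = 131
101 xor  61 =  88
104 xor  48 =  88
 59 xor 120 =  67
  7 xor  32 =  39
 30 xor 116 = 106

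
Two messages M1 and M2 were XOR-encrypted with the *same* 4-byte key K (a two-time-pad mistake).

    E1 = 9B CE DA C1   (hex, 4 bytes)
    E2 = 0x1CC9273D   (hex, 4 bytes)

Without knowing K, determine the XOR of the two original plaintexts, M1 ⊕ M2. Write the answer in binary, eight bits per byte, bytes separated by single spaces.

10000111 00000111 11111101 11111100

E1 ⊕ E2 = (M1 ⊕ K) ⊕ (M2 ⊕ K) = M1 ⊕ M2 — the shared key cancels under XOR.
9b XOR 1c = 87
ce XOR c9 = 07
da XOR 27 = fd
c1 XOR 3d = fc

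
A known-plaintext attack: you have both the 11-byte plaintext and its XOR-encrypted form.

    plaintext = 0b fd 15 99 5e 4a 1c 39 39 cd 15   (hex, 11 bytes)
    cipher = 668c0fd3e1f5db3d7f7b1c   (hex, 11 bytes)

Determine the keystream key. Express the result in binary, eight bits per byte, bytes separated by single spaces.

01101101 01110001 00011010 01001010 10111111 10111111 11000111 00000100 01000110 10110110 00001001

Since cipher = plaintext ⊕ key, XORing both sides with plaintext gives key = plaintext ⊕ cipher.
byte 0: 0b ^ 66 = 6d
byte 1: fd ^ 8c = 71
byte 2: 15 ^ 0f = 1a
byte 3: 99 ^ d3 = 4a
byte 4: 5e ^ e1 = bf
byte 5: 4a ^ f5 = bf
byte 6: 1c ^ db = c7
byte 7: 39 ^ 3d = 04
byte 8: 39 ^ 7f = 46
byte 9: cd ^ 7b = b6
byte 10: 15 ^ 1c = 09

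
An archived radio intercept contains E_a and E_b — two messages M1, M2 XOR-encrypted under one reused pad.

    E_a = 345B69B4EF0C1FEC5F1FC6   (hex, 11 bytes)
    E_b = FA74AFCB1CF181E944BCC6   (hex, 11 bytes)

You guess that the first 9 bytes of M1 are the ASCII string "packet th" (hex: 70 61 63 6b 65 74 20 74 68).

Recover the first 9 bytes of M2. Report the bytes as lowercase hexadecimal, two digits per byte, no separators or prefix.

be4ea5149689be7173

First, E_a ⊕ E_b = (M1 ⊕ K) ⊕ (M2 ⊕ K) = M1 ⊕ M2, so the key drops out. Then M2 = (M1 ⊕ M2) ⊕ M1 over the first 9 bytes.
byte 0: (34 XOR fa) XOR 70 = ce XOR 70 = be
byte 1: (5b XOR 74) XOR 61 = 2f XOR 61 = 4e
byte 2: (69 XOR af) XOR 63 = c6 XOR 63 = a5
byte 3: (b4 XOR cb) XOR 6b = 7f XOR 6b = 14
byte 4: (ef XOR 1c) XOR 65 = f3 XOR 65 = 96
byte 5: (0c XOR f1) XOR 74 = fd XOR 74 = 89
byte 6: (1f XOR 81) XOR 20 = 9e XOR 20 = be
byte 7: (ec XOR e9) XOR 74 = 05 XOR 74 = 71
byte 8: (5f XOR 44) XOR 68 = 1b XOR 68 = 73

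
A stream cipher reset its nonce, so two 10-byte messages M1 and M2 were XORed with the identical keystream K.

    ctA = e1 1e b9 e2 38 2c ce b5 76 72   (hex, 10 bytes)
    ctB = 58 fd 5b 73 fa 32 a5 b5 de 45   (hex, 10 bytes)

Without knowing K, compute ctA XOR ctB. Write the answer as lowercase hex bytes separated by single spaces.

ctA ⊕ ctB = (M1 ⊕ K) ⊕ (M2 ⊕ K) = M1 ⊕ M2 — the shared key cancels under XOR.
225 XOR  88 = 185
 30 XOR 253 = 227
185 XOR  91 = 226
226 XOR 115 = 145
 56 XOR 250 = 194
 44 XOR  50 =  30
206 XOR 165 = 107
181 XOR 181 =   0
118 XOR 222 = 168
114 XOR  69 =  55

b9 e3 e2 91 c2 1e 6b 00 a8 37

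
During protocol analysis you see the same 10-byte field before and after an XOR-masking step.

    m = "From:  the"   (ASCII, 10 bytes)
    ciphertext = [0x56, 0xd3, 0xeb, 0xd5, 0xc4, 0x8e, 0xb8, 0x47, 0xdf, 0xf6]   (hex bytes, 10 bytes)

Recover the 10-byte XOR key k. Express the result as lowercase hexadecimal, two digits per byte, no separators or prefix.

Since ciphertext = m ⊕ k, XORing both sides with m gives k = m ⊕ ciphertext.
byte 0: 46 ⊕ 56 = 10
byte 1: 72 ⊕ d3 = a1
byte 2: 6f ⊕ eb = 84
byte 3: 6d ⊕ d5 = b8
byte 4: 3a ⊕ c4 = fe
byte 5: 20 ⊕ 8e = ae
byte 6: 20 ⊕ b8 = 98
byte 7: 74 ⊕ 47 = 33
byte 8: 68 ⊕ df = b7
byte 9: 65 ⊕ f6 = 93

10a184b8feae9833b793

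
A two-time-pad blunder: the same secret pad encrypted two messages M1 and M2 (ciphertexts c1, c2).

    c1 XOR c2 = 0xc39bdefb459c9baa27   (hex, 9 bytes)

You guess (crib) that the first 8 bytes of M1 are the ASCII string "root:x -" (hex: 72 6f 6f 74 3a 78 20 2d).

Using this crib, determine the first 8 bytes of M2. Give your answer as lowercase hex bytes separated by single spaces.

Since c1 ⊕ c2 = M1 ⊕ M2, XORing with the guessed M1 bytes yields the corresponding M2 bytes: M2 = (c1 ⊕ c2) ⊕ M1.
byte 0: c3 ⊕ 72 = b1
byte 1: 9b ⊕ 6f = f4
byte 2: de ⊕ 6f = b1
byte 3: fb ⊕ 74 = 8f
byte 4: 45 ⊕ 3a = 7f
byte 5: 9c ⊕ 78 = e4
byte 6: 9b ⊕ 20 = bb
byte 7: aa ⊕ 2d = 87

b1 f4 b1 8f 7f e4 bb 87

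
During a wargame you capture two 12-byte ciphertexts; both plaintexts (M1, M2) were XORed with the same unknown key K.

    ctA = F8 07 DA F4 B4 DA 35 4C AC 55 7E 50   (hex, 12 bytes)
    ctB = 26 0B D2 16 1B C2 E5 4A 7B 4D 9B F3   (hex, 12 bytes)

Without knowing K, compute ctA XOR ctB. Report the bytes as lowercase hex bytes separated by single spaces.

ctA ⊕ ctB = (M1 ⊕ K) ⊕ (M2 ⊕ K) = M1 ⊕ M2 — the shared key cancels under XOR.
byte 0: 11111000 XOR 00100110 = 11011110
byte 1: 00000111 XOR 00001011 = 00001100
byte 2: 11011010 XOR 11010010 = 00001000
byte 3: 11110100 XOR 00010110 = 11100010
byte 4: 10110100 XOR 00011011 = 10101111
byte 5: 11011010 XOR 11000010 = 00011000
byte 6: 00110101 XOR 11100101 = 11010000
byte 7: 01001100 XOR 01001010 = 00000110
byte 8: 10101100 XOR 01111011 = 11010111
byte 9: 01010101 XOR 01001101 = 00011000
byte 10: 01111110 XOR 10011011 = 11100101
byte 11: 01010000 XOR 11110011 = 10100011

de 0c 08 e2 af 18 d0 06 d7 18 e5 a3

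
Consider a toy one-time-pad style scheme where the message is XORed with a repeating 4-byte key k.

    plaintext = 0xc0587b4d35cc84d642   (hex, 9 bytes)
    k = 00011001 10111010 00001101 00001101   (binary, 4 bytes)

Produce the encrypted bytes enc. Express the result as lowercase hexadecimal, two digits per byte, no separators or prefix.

The 4-byte key repeats, so the effective keystream is 19 ba 0d 0d 19 ba 0d 0d 19.
byte 0: 192 ⊕  25 = 217
byte 1:  88 ⊕ 186 = 226
byte 2: 123 ⊕  13 = 118
byte 3:  77 ⊕  13 =  64
byte 4:  53 ⊕  25 =  44
byte 5: 204 ⊕ 186 = 118
byte 6: 132 ⊕  13 = 137
byte 7: 214 ⊕  13 = 219
byte 8:  66 ⊕  25 =  91

d9e276402c7689db5b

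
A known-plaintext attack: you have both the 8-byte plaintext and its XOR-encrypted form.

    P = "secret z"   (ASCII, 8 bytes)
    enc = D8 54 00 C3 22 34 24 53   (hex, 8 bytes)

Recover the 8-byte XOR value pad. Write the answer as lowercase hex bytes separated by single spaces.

Since enc = P ⊕ pad, XORing both sides with P gives pad = P ⊕ enc.
115 ^ 216 = 171
101 ^  84 =  49
 99 ^   0 =  99
114 ^ 195 = 177
101 ^  34 =  71
116 ^  52 =  64
 32 ^  36 =   4
122 ^  83 =  41

ab 31 63 b1 47 40 04 29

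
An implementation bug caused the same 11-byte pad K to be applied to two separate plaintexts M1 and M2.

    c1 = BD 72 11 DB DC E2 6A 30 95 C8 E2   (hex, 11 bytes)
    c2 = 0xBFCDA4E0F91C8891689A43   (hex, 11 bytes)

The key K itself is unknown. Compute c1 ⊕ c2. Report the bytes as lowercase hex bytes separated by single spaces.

c1 ⊕ c2 = (M1 ⊕ K) ⊕ (M2 ⊕ K) = M1 ⊕ M2 — the shared key cancels under XOR.
byte 0: 10111101 XOR 10111111 = 00000010
byte 1: 01110010 XOR 11001101 = 10111111
byte 2: 00010001 XOR 10100100 = 10110101
byte 3: 11011011 XOR 11100000 = 00111011
byte 4: 11011100 XOR 11111001 = 00100101
byte 5: 11100010 XOR 00011100 = 11111110
byte 6: 01101010 XOR 10001000 = 11100010
byte 7: 00110000 XOR 10010001 = 10100001
byte 8: 10010101 XOR 01101000 = 11111101
byte 9: 11001000 XOR 10011010 = 01010010
byte 10: 11100010 XOR 01000011 = 10100001

02 bf b5 3b 25 fe e2 a1 fd 52 a1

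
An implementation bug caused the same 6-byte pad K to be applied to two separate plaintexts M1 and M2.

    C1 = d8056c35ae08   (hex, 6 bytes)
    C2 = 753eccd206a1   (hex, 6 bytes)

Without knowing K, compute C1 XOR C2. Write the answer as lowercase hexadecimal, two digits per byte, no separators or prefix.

C1 ⊕ C2 = (M1 ⊕ K) ⊕ (M2 ⊕ K) = M1 ⊕ M2 — the shared key cancels under XOR.
11011000 xor 01110101 = 10101101
00000101 xor 00111110 = 00111011
01101100 xor 11001100 = 10100000
00110101 xor 11010010 = 11100111
10101110 xor 00000110 = 10101000
00001000 xor 10100001 = 10101001

ad3ba0e7a8a9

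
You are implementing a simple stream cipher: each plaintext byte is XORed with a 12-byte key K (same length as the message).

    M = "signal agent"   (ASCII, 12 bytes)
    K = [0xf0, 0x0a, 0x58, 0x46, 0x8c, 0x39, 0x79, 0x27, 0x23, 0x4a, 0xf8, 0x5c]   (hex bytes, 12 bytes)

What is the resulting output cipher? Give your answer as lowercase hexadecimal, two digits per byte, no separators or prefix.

83633f28ed555946442f9628

XOR is its own inverse, so applying the key byte-wise gives the result directly.
73 XOR f0 = 83
69 XOR 0a = 63
67 XOR 58 = 3f
6e XOR 46 = 28
61 XOR 8c = ed
6c XOR 39 = 55
20 XOR 79 = 59
61 XOR 27 = 46
67 XOR 23 = 44
65 XOR 4a = 2f
6e XOR f8 = 96
74 XOR 5c = 28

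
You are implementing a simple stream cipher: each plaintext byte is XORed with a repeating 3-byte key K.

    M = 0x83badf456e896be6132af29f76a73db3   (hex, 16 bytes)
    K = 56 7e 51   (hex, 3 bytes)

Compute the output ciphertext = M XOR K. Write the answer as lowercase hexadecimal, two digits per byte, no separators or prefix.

The 3-byte key repeats, so the effective keystream is 56 7e 51 56 7e 51 56 7e 51 56 7e 51 56 7e 51 56.
byte 0: 10000011 xor 01010110 = 11010101
byte 1: 10111010 xor 01111110 = 11000100
byte 2: 11011111 xor 01010001 = 10001110
byte 3: 01000101 xor 01010110 = 00010011
byte 4: 01101110 xor 01111110 = 00010000
byte 5: 10001001 xor 01010001 = 11011000
byte 6: 01101011 xor 01010110 = 00111101
byte 7: 11100110 xor 01111110 = 10011000
byte 8: 00010011 xor 01010001 = 01000010
byte 9: 00101010 xor 01010110 = 01111100
byte 10: 11110010 xor 01111110 = 10001100
byte 11: 10011111 xor 01010001 = 11001110
byte 12: 01110110 xor 01010110 = 00100000
byte 13: 10100111 xor 01111110 = 11011001
byte 14: 00111101 xor 01010001 = 01101100
byte 15: 10110011 xor 01010110 = 11100101

d5c48e1310d83d98427c8cce20d96ce5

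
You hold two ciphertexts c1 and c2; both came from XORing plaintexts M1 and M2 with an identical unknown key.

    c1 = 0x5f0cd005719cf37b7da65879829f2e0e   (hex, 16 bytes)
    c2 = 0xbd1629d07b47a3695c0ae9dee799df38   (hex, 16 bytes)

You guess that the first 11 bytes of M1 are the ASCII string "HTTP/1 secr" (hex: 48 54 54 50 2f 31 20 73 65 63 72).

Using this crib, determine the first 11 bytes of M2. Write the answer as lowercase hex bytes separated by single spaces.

First, c1 ⊕ c2 = (M1 ⊕ K) ⊕ (M2 ⊕ K) = M1 ⊕ M2, so the key drops out. Then M2 = (M1 ⊕ M2) ⊕ M1 over the first 11 bytes.
byte 0: (5f xor bd) xor 48 = e2 xor 48 = aa
byte 1: (0c xor 16) xor 54 = 1a xor 54 = 4e
byte 2: (d0 xor 29) xor 54 = f9 xor 54 = ad
byte 3: (05 xor d0) xor 50 = d5 xor 50 = 85
byte 4: (71 xor 7b) xor 2f = 0a xor 2f = 25
byte 5: (9c xor 47) xor 31 = db xor 31 = ea
byte 6: (f3 xor a3) xor 20 = 50 xor 20 = 70
byte 7: (7b xor 69) xor 73 = 12 xor 73 = 61
byte 8: (7d xor 5c) xor 65 = 21 xor 65 = 44
byte 9: (a6 xor 0a) xor 63 = ac xor 63 = cf
byte 10: (58 xor e9) xor 72 = b1 xor 72 = c3

aa 4e ad 85 25 ea 70 61 44 cf c3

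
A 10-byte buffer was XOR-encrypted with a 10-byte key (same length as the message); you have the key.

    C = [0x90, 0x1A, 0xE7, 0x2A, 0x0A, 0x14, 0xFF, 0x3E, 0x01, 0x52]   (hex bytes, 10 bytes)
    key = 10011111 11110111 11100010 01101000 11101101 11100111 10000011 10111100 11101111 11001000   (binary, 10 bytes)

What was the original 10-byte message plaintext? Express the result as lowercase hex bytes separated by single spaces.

0f ed 05 42 e7 f3 7c 82 ee 9a

byte 0: 10010000 ^ 10011111 = 00001111
byte 1: 00011010 ^ 11110111 = 11101101
byte 2: 11100111 ^ 11100010 = 00000101
byte 3: 00101010 ^ 01101000 = 01000010
byte 4: 00001010 ^ 11101101 = 11100111
byte 5: 00010100 ^ 11100111 = 11110011
byte 6: 11111111 ^ 10000011 = 01111100
byte 7: 00111110 ^ 10111100 = 10000010
byte 8: 00000001 ^ 11101111 = 11101110
byte 9: 01010010 ^ 11001000 = 10011010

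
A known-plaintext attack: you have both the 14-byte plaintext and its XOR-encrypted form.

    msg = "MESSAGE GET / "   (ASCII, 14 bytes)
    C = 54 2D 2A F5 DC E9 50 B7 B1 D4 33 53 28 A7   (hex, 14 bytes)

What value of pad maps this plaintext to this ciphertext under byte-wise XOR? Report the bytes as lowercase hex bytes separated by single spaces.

19 68 79 a6 9d ae 15 97 f6 91 67 73 07 87

Since C = msg ⊕ pad, XORing both sides with msg gives pad = msg ⊕ C.
byte 0: 4d ^ 54 = 19
byte 1: 45 ^ 2d = 68
byte 2: 53 ^ 2a = 79
byte 3: 53 ^ f5 = a6
byte 4: 41 ^ dc = 9d
byte 5: 47 ^ e9 = ae
byte 6: 45 ^ 50 = 15
byte 7: 20 ^ b7 = 97
byte 8: 47 ^ b1 = f6
byte 9: 45 ^ d4 = 91
byte 10: 54 ^ 33 = 67
byte 11: 20 ^ 53 = 73
byte 12: 2f ^ 28 = 07
byte 13: 20 ^ a7 = 87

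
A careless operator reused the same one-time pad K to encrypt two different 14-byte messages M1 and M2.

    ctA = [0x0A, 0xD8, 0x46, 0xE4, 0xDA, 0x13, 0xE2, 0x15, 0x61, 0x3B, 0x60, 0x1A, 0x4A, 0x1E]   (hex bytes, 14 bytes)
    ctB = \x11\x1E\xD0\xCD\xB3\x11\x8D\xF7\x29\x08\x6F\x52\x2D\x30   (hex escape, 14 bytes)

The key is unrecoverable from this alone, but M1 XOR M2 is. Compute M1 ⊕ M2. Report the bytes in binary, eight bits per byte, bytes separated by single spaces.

00011011 11000110 10010110 00101001 01101001 00000010 01101111 11100010 01001000 00110011 00001111 01001000 01100111 00101110

ctA ⊕ ctB = (M1 ⊕ K) ⊕ (M2 ⊕ K) = M1 ⊕ M2 — the shared key cancels under XOR.
byte 0:  10 xor  17 =  27
byte 1: 216 xor  30 = 198
byte 2:  70 xor 208 = 150
byte 3: 228 xor 205 =  41
byte 4: 218 xor 179 = 105
byte 5:  19 xor  17 =   2
byte 6: 226 xor 141 = 111
byte 7:  21 xor 247 = 226
byte 8:  97 xor  41 =  72
byte 9:  59 xor   8 =  51
byte 10:  96 xor 111 =  15
byte 11:  26 xor  82 =  72
byte 12:  74 xor  45 = 103
byte 13:  30 xor  48 =  46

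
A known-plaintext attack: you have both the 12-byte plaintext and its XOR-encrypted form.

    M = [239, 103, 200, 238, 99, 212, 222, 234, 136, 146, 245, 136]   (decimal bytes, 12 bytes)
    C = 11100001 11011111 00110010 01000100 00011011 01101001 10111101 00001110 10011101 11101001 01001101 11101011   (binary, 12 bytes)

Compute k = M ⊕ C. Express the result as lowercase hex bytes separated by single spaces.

Since C = M ⊕ k, XORing both sides with M gives k = M ⊕ C.
byte 0: ef xor e1 = 0e
byte 1: 67 xor df = b8
byte 2: c8 xor 32 = fa
byte 3: ee xor 44 = aa
byte 4: 63 xor 1b = 78
byte 5: d4 xor 69 = bd
byte 6: de xor bd = 63
byte 7: ea xor 0e = e4
byte 8: 88 xor 9d = 15
byte 9: 92 xor e9 = 7b
byte 10: f5 xor 4d = b8
byte 11: 88 xor eb = 63

0e b8 fa aa 78 bd 63 e4 15 7b b8 63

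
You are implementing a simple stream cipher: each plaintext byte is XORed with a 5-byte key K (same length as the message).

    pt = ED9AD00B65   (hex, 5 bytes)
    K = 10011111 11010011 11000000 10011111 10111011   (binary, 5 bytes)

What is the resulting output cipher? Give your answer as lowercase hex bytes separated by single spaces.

11101101 ^ 10011111 = 01110010
10011010 ^ 11010011 = 01001001
11010000 ^ 11000000 = 00010000
00001011 ^ 10011111 = 10010100
01100101 ^ 10111011 = 11011110

72 49 10 94 de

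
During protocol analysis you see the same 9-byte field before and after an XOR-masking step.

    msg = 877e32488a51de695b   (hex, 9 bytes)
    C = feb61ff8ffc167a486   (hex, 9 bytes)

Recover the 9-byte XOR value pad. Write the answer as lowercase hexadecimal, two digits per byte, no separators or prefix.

Since C = msg ⊕ pad, XORing both sides with msg gives pad = msg ⊕ C.
10000111 xor 11111110 = 01111001
01111110 xor 10110110 = 11001000
00110010 xor 00011111 = 00101101
01001000 xor 11111000 = 10110000
10001010 xor 11111111 = 01110101
01010001 xor 11000001 = 10010000
11011110 xor 01100111 = 10111001
01101001 xor 10100100 = 11001101
01011011 xor 10000110 = 11011101

79c82db07590b9cddd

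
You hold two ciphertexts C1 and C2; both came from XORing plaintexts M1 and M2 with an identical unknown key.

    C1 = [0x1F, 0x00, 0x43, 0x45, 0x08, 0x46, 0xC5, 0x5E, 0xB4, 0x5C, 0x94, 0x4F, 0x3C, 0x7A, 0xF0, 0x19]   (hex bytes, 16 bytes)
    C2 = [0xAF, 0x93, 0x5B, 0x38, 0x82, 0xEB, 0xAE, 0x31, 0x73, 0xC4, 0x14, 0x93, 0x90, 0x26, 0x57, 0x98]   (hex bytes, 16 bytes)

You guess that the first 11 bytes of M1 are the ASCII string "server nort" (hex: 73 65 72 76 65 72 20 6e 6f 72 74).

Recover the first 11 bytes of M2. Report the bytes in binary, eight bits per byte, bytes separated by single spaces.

First, C1 ⊕ C2 = (M1 ⊕ K) ⊕ (M2 ⊕ K) = M1 ⊕ M2, so the key drops out. Then M2 = (M1 ⊕ M2) ⊕ M1 over the first 11 bytes.
byte 0: (1f ⊕ af) ⊕ 73 = b0 ⊕ 73 = c3
byte 1: (00 ⊕ 93) ⊕ 65 = 93 ⊕ 65 = f6
byte 2: (43 ⊕ 5b) ⊕ 72 = 18 ⊕ 72 = 6a
byte 3: (45 ⊕ 38) ⊕ 76 = 7d ⊕ 76 = 0b
byte 4: (08 ⊕ 82) ⊕ 65 = 8a ⊕ 65 = ef
byte 5: (46 ⊕ eb) ⊕ 72 = ad ⊕ 72 = df
byte 6: (c5 ⊕ ae) ⊕ 20 = 6b ⊕ 20 = 4b
byte 7: (5e ⊕ 31) ⊕ 6e = 6f ⊕ 6e = 01
byte 8: (b4 ⊕ 73) ⊕ 6f = c7 ⊕ 6f = a8
byte 9: (5c ⊕ c4) ⊕ 72 = 98 ⊕ 72 = ea
byte 10: (94 ⊕ 14) ⊕ 74 = 80 ⊕ 74 = f4

11000011 11110110 01101010 00001011 11101111 11011111 01001011 00000001 10101000 11101010 11110100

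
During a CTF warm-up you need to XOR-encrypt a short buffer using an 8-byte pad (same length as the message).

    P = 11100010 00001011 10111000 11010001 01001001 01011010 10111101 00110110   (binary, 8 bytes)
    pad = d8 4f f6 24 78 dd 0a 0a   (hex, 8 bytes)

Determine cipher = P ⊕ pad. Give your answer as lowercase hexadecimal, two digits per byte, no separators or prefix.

e2 xor d8 = 3a
0b xor 4f = 44
b8 xor f6 = 4e
d1 xor 24 = f5
49 xor 78 = 31
5a xor dd = 87
bd xor 0a = b7
36 xor 0a = 3c

3a444ef53187b73c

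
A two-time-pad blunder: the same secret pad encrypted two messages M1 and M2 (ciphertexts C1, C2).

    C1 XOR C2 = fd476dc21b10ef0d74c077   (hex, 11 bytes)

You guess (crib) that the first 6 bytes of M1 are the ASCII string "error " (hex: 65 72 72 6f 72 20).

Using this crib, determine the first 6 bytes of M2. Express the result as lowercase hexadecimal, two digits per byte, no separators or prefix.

Since C1 ⊕ C2 = M1 ⊕ M2, XORing with the guessed M1 bytes yields the corresponding M2 bytes: M2 = (C1 ⊕ C2) ⊕ M1.
byte 0: fd ^ 65 = 98
byte 1: 47 ^ 72 = 35
byte 2: 6d ^ 72 = 1f
byte 3: c2 ^ 6f = ad
byte 4: 1b ^ 72 = 69
byte 5: 10 ^ 20 = 30

98351fad6930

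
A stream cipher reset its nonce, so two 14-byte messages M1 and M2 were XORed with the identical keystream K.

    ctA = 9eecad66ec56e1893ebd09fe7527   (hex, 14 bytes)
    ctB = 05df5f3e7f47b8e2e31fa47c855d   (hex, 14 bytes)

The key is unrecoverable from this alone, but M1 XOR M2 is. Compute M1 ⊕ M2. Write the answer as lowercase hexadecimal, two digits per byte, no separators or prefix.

ctA ⊕ ctB = (M1 ⊕ K) ⊕ (M2 ⊕ K) = M1 ⊕ M2 — the shared key cancels under XOR.
9e ⊕ 05 = 9b
ec ⊕ df = 33
ad ⊕ 5f = f2
66 ⊕ 3e = 58
ec ⊕ 7f = 93
56 ⊕ 47 = 11
e1 ⊕ b8 = 59
89 ⊕ e2 = 6b
3e ⊕ e3 = dd
bd ⊕ 1f = a2
09 ⊕ a4 = ad
fe ⊕ 7c = 82
75 ⊕ 85 = f0
27 ⊕ 5d = 7a

9b33f2589311596bdda2ad82f07a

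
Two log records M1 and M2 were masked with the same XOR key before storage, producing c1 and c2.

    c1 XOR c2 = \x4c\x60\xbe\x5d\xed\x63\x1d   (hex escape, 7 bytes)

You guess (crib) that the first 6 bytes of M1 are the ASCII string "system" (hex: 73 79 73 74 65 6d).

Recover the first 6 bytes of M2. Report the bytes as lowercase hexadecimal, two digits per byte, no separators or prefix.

Since c1 ⊕ c2 = M1 ⊕ M2, XORing with the guessed M1 bytes yields the corresponding M2 bytes: M2 = (c1 ⊕ c2) ⊕ M1.
byte 0:  76 XOR 115 =  63
byte 1:  96 XOR 121 =  25
byte 2: 190 XOR 115 = 205
byte 3:  93 XOR 116 =  41
byte 4: 237 XOR 101 = 136
byte 5:  99 XOR 109 =  14

3f19cd29880e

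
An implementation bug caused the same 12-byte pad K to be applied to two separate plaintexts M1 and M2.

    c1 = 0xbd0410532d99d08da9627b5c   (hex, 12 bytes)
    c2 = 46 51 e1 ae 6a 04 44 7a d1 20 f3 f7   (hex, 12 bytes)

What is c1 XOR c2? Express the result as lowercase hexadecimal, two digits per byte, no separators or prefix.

c1 ⊕ c2 = (M1 ⊕ K) ⊕ (M2 ⊕ K) = M1 ⊕ M2 — the shared key cancels under XOR.
bd XOR 46 = fb
04 XOR 51 = 55
10 XOR e1 = f1
53 XOR ae = fd
2d XOR 6a = 47
99 XOR 04 = 9d
d0 XOR 44 = 94
8d XOR 7a = f7
a9 XOR d1 = 78
62 XOR 20 = 42
7b XOR f3 = 88
5c XOR f7 = ab

fb55f1fd479d94f7784288ab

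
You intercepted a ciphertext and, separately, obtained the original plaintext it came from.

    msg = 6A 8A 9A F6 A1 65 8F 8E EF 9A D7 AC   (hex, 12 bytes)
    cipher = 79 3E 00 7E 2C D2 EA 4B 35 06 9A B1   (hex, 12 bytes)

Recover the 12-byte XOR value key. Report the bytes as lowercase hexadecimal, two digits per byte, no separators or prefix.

Since cipher = msg ⊕ key, XORing both sides with msg gives key = msg ⊕ cipher.
01101010 xor 01111001 = 00010011
10001010 xor 00111110 = 10110100
10011010 xor 00000000 = 10011010
11110110 xor 01111110 = 10001000
10100001 xor 00101100 = 10001101
01100101 xor 11010010 = 10110111
10001111 xor 11101010 = 01100101
10001110 xor 01001011 = 11000101
11101111 xor 00110101 = 11011010
10011010 xor 00000110 = 10011100
11010111 xor 10011010 = 01001101
10101100 xor 10110001 = 00011101

13b49a888db765c5da9c4d1d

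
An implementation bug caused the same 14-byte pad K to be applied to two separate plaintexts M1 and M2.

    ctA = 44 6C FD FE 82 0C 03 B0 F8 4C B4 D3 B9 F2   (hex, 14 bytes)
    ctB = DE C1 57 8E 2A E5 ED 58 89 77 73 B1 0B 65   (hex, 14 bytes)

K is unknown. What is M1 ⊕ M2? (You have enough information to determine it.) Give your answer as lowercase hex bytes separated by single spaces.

9a ad aa 70 a8 e9 ee e8 71 3b c7 62 b2 97

ctA ⊕ ctB = (M1 ⊕ K) ⊕ (M2 ⊕ K) = M1 ⊕ M2 — the shared key cancels under XOR.
byte 0: 44 ⊕ de = 9a
byte 1: 6c ⊕ c1 = ad
byte 2: fd ⊕ 57 = aa
byte 3: fe ⊕ 8e = 70
byte 4: 82 ⊕ 2a = a8
byte 5: 0c ⊕ e5 = e9
byte 6: 03 ⊕ ed = ee
byte 7: b0 ⊕ 58 = e8
byte 8: f8 ⊕ 89 = 71
byte 9: 4c ⊕ 77 = 3b
byte 10: b4 ⊕ 73 = c7
byte 11: d3 ⊕ b1 = 62
byte 12: b9 ⊕ 0b = b2
byte 13: f2 ⊕ 65 = 97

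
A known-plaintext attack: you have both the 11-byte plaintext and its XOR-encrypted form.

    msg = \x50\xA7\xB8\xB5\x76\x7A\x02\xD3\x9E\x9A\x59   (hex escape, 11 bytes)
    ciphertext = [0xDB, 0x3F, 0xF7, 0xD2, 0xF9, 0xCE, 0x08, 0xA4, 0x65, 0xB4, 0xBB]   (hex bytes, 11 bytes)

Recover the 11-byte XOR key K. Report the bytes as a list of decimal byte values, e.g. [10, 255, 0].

[139, 152, 79, 103, 143, 180, 10, 119, 251, 46, 226]

Since ciphertext = msg ⊕ K, XORing both sides with msg gives K = msg ⊕ ciphertext.
byte 0: 01010000 ^ 11011011 = 10001011
byte 1: 10100111 ^ 00111111 = 10011000
byte 2: 10111000 ^ 11110111 = 01001111
byte 3: 10110101 ^ 11010010 = 01100111
byte 4: 01110110 ^ 11111001 = 10001111
byte 5: 01111010 ^ 11001110 = 10110100
byte 6: 00000010 ^ 00001000 = 00001010
byte 7: 11010011 ^ 10100100 = 01110111
byte 8: 10011110 ^ 01100101 = 11111011
byte 9: 10011010 ^ 10110100 = 00101110
byte 10: 01011001 ^ 10111011 = 11100010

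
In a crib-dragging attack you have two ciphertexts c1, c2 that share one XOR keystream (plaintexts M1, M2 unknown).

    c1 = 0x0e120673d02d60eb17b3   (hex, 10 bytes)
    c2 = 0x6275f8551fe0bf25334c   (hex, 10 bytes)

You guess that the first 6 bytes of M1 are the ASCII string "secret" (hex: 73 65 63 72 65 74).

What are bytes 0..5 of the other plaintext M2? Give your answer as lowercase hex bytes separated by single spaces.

First, c1 ⊕ c2 = (M1 ⊕ K) ⊕ (M2 ⊕ K) = M1 ⊕ M2, so the key drops out. Then M2 = (M1 ⊕ M2) ⊕ M1 over the first 6 bytes.
byte 0: (0e ^ 62) ^ 73 = 6c ^ 73 = 1f
byte 1: (12 ^ 75) ^ 65 = 67 ^ 65 = 02
byte 2: (06 ^ f8) ^ 63 = fe ^ 63 = 9d
byte 3: (73 ^ 55) ^ 72 = 26 ^ 72 = 54
byte 4: (d0 ^ 1f) ^ 65 = cf ^ 65 = aa
byte 5: (2d ^ e0) ^ 74 = cd ^ 74 = b9

1f 02 9d 54 aa b9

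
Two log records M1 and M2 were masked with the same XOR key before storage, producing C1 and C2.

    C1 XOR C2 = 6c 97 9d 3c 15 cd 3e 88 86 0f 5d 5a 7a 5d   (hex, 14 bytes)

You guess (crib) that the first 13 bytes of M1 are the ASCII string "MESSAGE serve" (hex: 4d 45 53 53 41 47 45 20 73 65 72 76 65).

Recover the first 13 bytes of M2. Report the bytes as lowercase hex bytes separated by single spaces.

21 d2 ce 6f 54 8a 7b a8 f5 6a 2f 2c 1f

Since C1 ⊕ C2 = M1 ⊕ M2, XORing with the guessed M1 bytes yields the corresponding M2 bytes: M2 = (C1 ⊕ C2) ⊕ M1.
108 xor  77 =  33
151 xor  69 = 210
157 xor  83 = 206
 60 xor  83 = 111
 21 xor  65 =  84
205 xor  71 = 138
 62 xor  69 = 123
136 xor  32 = 168
134 xor 115 = 245
 15 xor 101 = 106
 93 xor 114 =  47
 90 xor 118 =  44
122 xor 101 =  31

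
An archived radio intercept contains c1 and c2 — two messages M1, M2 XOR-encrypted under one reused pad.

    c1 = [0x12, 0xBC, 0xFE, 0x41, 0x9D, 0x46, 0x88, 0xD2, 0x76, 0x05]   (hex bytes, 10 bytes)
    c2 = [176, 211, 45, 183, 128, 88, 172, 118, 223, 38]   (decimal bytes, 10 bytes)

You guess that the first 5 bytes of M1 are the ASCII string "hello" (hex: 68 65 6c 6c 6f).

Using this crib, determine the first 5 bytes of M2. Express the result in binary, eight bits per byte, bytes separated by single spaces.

11001010 00001010 10111111 10011010 01110010

First, c1 ⊕ c2 = (M1 ⊕ K) ⊕ (M2 ⊕ K) = M1 ⊕ M2, so the key drops out. Then M2 = (M1 ⊕ M2) ⊕ M1 over the first 5 bytes.
byte 0: (12 ^ b0) ^ 68 = a2 ^ 68 = ca
byte 1: (bc ^ d3) ^ 65 = 6f ^ 65 = 0a
byte 2: (fe ^ 2d) ^ 6c = d3 ^ 6c = bf
byte 3: (41 ^ b7) ^ 6c = f6 ^ 6c = 9a
byte 4: (9d ^ 80) ^ 6f = 1d ^ 6f = 72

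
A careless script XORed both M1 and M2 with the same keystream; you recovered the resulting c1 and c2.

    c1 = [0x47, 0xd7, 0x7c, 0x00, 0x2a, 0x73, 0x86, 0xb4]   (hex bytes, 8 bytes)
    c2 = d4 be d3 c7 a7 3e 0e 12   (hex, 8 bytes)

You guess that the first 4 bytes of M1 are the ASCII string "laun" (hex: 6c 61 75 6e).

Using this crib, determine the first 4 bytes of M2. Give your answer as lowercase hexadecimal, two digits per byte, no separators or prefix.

First, c1 ⊕ c2 = (M1 ⊕ K) ⊕ (M2 ⊕ K) = M1 ⊕ M2, so the key drops out. Then M2 = (M1 ⊕ M2) ⊕ M1 over the first 4 bytes.
byte 0: (47 ⊕ d4) ⊕ 6c = 93 ⊕ 6c = ff
byte 1: (d7 ⊕ be) ⊕ 61 = 69 ⊕ 61 = 08
byte 2: (7c ⊕ d3) ⊕ 75 = af ⊕ 75 = da
byte 3: (00 ⊕ c7) ⊕ 6e = c7 ⊕ 6e = a9

ff08daa9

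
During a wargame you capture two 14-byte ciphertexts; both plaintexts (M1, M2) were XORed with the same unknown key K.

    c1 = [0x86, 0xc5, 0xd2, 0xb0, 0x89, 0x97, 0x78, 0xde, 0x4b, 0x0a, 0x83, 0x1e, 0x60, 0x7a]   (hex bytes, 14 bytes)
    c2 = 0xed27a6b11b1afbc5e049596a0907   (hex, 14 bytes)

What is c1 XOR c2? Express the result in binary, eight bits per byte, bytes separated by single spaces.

01101011 11100010 01110100 00000001 10010010 10001101 10000011 00011011 10101011 01000011 11011010 01110100 01101001 01111101

c1 ⊕ c2 = (M1 ⊕ K) ⊕ (M2 ⊕ K) = M1 ⊕ M2 — the shared key cancels under XOR.
86 XOR ed = 6b
c5 XOR 27 = e2
d2 XOR a6 = 74
b0 XOR b1 = 01
89 XOR 1b = 92
97 XOR 1a = 8d
78 XOR fb = 83
de XOR c5 = 1b
4b XOR e0 = ab
0a XOR 49 = 43
83 XOR 59 = da
1e XOR 6a = 74
60 XOR 09 = 69
7a XOR 07 = 7d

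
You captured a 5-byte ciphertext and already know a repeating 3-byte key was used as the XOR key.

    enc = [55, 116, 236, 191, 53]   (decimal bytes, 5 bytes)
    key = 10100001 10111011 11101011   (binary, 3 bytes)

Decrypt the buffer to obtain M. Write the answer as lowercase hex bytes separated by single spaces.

96 cf 07 1e 8e

The 3-byte key repeats, so the effective keystream is a1 bb eb a1 bb.
byte 0: 37 ^ a1 = 96
byte 1: 74 ^ bb = cf
byte 2: ec ^ eb = 07
byte 3: bf ^ a1 = 1e
byte 4: 35 ^ bb = 8e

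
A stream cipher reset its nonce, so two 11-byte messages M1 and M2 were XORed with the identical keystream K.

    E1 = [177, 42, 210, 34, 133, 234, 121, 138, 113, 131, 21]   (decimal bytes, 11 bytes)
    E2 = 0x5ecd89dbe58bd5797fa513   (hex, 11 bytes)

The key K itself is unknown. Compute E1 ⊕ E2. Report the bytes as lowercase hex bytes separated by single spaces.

E1 ⊕ E2 = (M1 ⊕ K) ⊕ (M2 ⊕ K) = M1 ⊕ M2 — the shared key cancels under XOR.
b1 ^ 5e = ef
2a ^ cd = e7
d2 ^ 89 = 5b
22 ^ db = f9
85 ^ e5 = 60
ea ^ 8b = 61
79 ^ d5 = ac
8a ^ 79 = f3
71 ^ 7f = 0e
83 ^ a5 = 26
15 ^ 13 = 06

ef e7 5b f9 60 61 ac f3 0e 26 06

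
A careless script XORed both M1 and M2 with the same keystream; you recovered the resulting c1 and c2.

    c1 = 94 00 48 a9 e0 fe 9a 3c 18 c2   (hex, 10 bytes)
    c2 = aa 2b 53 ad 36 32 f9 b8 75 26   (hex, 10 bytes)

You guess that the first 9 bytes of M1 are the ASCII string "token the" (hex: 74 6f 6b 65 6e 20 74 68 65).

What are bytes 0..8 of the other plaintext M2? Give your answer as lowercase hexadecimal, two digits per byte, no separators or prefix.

First, c1 ⊕ c2 = (M1 ⊕ K) ⊕ (M2 ⊕ K) = M1 ⊕ M2, so the key drops out. Then M2 = (M1 ⊕ M2) ⊕ M1 over the first 9 bytes.
byte 0: (94 xor aa) xor 74 = 3e xor 74 = 4a
byte 1: (00 xor 2b) xor 6f = 2b xor 6f = 44
byte 2: (48 xor 53) xor 6b = 1b xor 6b = 70
byte 3: (a9 xor ad) xor 65 = 04 xor 65 = 61
byte 4: (e0 xor 36) xor 6e = d6 xor 6e = b8
byte 5: (fe xor 32) xor 20 = cc xor 20 = ec
byte 6: (9a xor f9) xor 74 = 63 xor 74 = 17
byte 7: (3c xor b8) xor 68 = 84 xor 68 = ec
byte 8: (18 xor 75) xor 65 = 6d xor 65 = 08

4a447061b8ec17ec08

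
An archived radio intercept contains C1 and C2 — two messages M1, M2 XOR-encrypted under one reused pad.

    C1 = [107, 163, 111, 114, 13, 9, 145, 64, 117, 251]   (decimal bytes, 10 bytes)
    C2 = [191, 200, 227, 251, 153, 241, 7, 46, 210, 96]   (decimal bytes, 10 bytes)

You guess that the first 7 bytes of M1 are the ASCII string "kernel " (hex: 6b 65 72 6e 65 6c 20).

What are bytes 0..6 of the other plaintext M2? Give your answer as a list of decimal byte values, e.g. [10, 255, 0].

[191, 14, 254, 231, 241, 148, 182]

First, C1 ⊕ C2 = (M1 ⊕ K) ⊕ (M2 ⊕ K) = M1 ⊕ M2, so the key drops out. Then M2 = (M1 ⊕ M2) ⊕ M1 over the first 7 bytes.
byte 0: (6b xor bf) xor 6b = d4 xor 6b = bf
byte 1: (a3 xor c8) xor 65 = 6b xor 65 = 0e
byte 2: (6f xor e3) xor 72 = 8c xor 72 = fe
byte 3: (72 xor fb) xor 6e = 89 xor 6e = e7
byte 4: (0d xor 99) xor 65 = 94 xor 65 = f1
byte 5: (09 xor f1) xor 6c = f8 xor 6c = 94
byte 6: (91 xor 07) xor 20 = 96 xor 20 = b6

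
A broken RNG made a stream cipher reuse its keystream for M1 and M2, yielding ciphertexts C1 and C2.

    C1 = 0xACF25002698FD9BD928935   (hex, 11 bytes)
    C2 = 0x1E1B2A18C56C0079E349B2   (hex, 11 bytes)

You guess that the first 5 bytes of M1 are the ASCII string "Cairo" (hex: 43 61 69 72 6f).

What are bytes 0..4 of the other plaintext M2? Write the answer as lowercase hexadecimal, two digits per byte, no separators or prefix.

f1881368c3

First, C1 ⊕ C2 = (M1 ⊕ K) ⊕ (M2 ⊕ K) = M1 ⊕ M2, so the key drops out. Then M2 = (M1 ⊕ M2) ⊕ M1 over the first 5 bytes.
byte 0: (ac XOR 1e) XOR 43 = b2 XOR 43 = f1
byte 1: (f2 XOR 1b) XOR 61 = e9 XOR 61 = 88
byte 2: (50 XOR 2a) XOR 69 = 7a XOR 69 = 13
byte 3: (02 XOR 18) XOR 72 = 1a XOR 72 = 68
byte 4: (69 XOR c5) XOR 6f = ac XOR 6f = c3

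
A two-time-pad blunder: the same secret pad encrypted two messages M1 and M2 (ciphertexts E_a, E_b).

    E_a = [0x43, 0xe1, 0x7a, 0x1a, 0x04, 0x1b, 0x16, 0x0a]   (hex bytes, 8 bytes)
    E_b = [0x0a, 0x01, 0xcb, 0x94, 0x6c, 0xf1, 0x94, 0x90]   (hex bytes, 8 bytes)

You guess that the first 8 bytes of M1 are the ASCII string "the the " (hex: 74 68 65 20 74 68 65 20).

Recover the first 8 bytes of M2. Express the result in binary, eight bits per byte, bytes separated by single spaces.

First, E_a ⊕ E_b = (M1 ⊕ K) ⊕ (M2 ⊕ K) = M1 ⊕ M2, so the key drops out. Then M2 = (M1 ⊕ M2) ⊕ M1 over the first 8 bytes.
byte 0: (43 XOR 0a) XOR 74 = 49 XOR 74 = 3d
byte 1: (e1 XOR 01) XOR 68 = e0 XOR 68 = 88
byte 2: (7a XOR cb) XOR 65 = b1 XOR 65 = d4
byte 3: (1a XOR 94) XOR 20 = 8e XOR 20 = ae
byte 4: (04 XOR 6c) XOR 74 = 68 XOR 74 = 1c
byte 5: (1b XOR f1) XOR 68 = ea XOR 68 = 82
byte 6: (16 XOR 94) XOR 65 = 82 XOR 65 = e7
byte 7: (0a XOR 90) XOR 20 = 9a XOR 20 = ba

00111101 10001000 11010100 10101110 00011100 10000010 11100111 10111010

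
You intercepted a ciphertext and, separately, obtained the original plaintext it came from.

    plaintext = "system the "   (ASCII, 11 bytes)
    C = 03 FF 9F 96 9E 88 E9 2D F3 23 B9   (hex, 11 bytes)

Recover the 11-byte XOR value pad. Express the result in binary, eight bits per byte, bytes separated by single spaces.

01110000 10000110 11101100 11100010 11111011 11100101 11001001 01011001 10011011 01000110 10011001

Since C = plaintext ⊕ pad, XORing both sides with plaintext gives pad = plaintext ⊕ C.
73 ^ 03 = 70
79 ^ ff = 86
73 ^ 9f = ec
74 ^ 96 = e2
65 ^ 9e = fb
6d ^ 88 = e5
20 ^ e9 = c9
74 ^ 2d = 59
68 ^ f3 = 9b
65 ^ 23 = 46
20 ^ b9 = 99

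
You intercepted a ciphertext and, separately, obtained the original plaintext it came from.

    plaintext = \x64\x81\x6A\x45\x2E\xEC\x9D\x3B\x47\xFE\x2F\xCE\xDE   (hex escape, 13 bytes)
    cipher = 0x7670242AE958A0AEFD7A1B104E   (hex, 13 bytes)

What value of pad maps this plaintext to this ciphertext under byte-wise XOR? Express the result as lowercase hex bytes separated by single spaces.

Since cipher = plaintext ⊕ pad, XORing both sides with plaintext gives pad = plaintext ⊕ cipher.
byte 0: 64 ^ 76 = 12
byte 1: 81 ^ 70 = f1
byte 2: 6a ^ 24 = 4e
byte 3: 45 ^ 2a = 6f
byte 4: 2e ^ e9 = c7
byte 5: ec ^ 58 = b4
byte 6: 9d ^ a0 = 3d
byte 7: 3b ^ ae = 95
byte 8: 47 ^ fd = ba
byte 9: fe ^ 7a = 84
byte 10: 2f ^ 1b = 34
byte 11: ce ^ 10 = de
byte 12: de ^ 4e = 90

12 f1 4e 6f c7 b4 3d 95 ba 84 34 de 90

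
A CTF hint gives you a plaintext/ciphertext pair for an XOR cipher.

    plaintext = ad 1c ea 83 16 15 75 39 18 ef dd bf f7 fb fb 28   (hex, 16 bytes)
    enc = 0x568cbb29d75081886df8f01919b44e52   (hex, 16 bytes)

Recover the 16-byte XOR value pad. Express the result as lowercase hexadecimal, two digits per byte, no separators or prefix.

Since enc = plaintext ⊕ pad, XORing both sides with plaintext gives pad = plaintext ⊕ enc.
ad xor 56 = fb
1c xor 8c = 90
ea xor bb = 51
83 xor 29 = aa
16 xor d7 = c1
15 xor 50 = 45
75 xor 81 = f4
39 xor 88 = b1
18 xor 6d = 75
ef xor f8 = 17
dd xor f0 = 2d
bf xor 19 = a6
f7 xor 19 = ee
fb xor b4 = 4f
fb xor 4e = b5
28 xor 52 = 7a

fb9051aac145f4b175172da6ee4fb57a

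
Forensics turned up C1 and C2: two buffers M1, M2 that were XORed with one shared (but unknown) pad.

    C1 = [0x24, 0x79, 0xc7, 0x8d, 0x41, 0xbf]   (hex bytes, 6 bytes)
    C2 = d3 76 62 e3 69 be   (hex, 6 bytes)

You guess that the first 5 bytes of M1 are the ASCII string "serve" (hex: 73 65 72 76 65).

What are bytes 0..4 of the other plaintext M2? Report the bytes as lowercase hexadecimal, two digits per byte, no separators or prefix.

First, C1 ⊕ C2 = (M1 ⊕ K) ⊕ (M2 ⊕ K) = M1 ⊕ M2, so the key drops out. Then M2 = (M1 ⊕ M2) ⊕ M1 over the first 5 bytes.
byte 0: (24 xor d3) xor 73 = f7 xor 73 = 84
byte 1: (79 xor 76) xor 65 = 0f xor 65 = 6a
byte 2: (c7 xor 62) xor 72 = a5 xor 72 = d7
byte 3: (8d xor e3) xor 76 = 6e xor 76 = 18
byte 4: (41 xor 69) xor 65 = 28 xor 65 = 4d

846ad7184d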